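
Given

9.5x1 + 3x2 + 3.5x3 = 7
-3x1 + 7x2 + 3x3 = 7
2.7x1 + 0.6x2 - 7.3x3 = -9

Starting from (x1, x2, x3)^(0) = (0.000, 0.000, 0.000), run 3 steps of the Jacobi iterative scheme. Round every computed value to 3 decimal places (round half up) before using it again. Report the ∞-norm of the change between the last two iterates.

0.482

Iteration 1:
  x1 = (7 - (3)·0.000 - (3.5)·0.000) / (9.5) = 0.737
  x2 = (7 - (-3)·0.000 - (3)·0.000) / (7) = 1.000
  x3 = (-9 - (2.7)·0.000 - (0.6)·0.000) / (-7.3) = 1.233
Iteration 2:
  x1 = (7 - (3)·1.000 - (3.5)·1.233) / (9.5) = -0.033
  x2 = (7 - (-3)·0.737 - (3)·1.233) / (7) = 0.787
  x3 = (-9 - (2.7)·0.737 - (0.6)·1.000) / (-7.3) = 1.588
Iteration 3:
  x1 = (7 - (3)·0.787 - (3.5)·1.588) / (9.5) = -0.097
  x2 = (7 - (-3)·-0.033 - (3)·1.588) / (7) = 0.305
  x3 = (-9 - (2.7)·-0.033 - (0.6)·0.787) / (-7.3) = 1.285
Change: (-0.064, -0.482, -0.303) → max |·| = 0.482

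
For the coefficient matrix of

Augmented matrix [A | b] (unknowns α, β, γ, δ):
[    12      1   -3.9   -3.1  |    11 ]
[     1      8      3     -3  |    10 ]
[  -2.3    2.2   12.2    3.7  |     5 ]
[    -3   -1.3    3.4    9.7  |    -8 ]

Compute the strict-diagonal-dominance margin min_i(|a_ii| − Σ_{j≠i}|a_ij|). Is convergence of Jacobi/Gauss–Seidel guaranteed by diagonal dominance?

1

row 1: |12| − (1+3.9+3.1) = 4
row 2: |8| − (1+3+3) = 1
row 3: |12.2| − (2.3+2.2+3.7) = 4
row 4: |9.7| − (3+1.3+3.4) = 2
minimum over rows = 1 → strictly diagonally dominant (convergence guaranteed)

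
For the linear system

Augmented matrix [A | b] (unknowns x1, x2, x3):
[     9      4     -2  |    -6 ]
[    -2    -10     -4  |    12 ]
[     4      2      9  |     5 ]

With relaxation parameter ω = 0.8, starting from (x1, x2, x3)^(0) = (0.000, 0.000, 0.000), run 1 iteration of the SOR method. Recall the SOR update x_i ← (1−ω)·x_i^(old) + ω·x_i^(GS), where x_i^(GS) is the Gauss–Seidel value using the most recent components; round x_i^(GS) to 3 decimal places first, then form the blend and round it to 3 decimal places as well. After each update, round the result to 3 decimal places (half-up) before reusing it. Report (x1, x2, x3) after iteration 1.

Iteration 1:
  x1: GS value = (-6 - (4)·0.000 - (-2)·0.000) / (9) = -0.667;  x1 ← (1−ω)·0.000 + ω·-0.667 = -0.534
  x2: GS value = (12 - (-2)·-0.534 - (-4)·0.000) / (-10) = -1.093;  x2 ← (1−ω)·0.000 + ω·-1.093 = -0.874
  x3: GS value = (5 - (4)·-0.534 - (2)·-0.874) / (9) = 0.987;  x3 ← (1−ω)·0.000 + ω·0.987 = 0.790

(-0.534, -0.874, 0.790)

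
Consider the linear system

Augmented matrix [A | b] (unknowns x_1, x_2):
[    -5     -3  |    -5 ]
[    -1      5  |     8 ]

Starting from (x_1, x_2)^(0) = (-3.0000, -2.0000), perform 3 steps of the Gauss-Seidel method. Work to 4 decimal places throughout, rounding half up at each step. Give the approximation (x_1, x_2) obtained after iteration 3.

Iteration 1:
  x_1 = (-5 - (-3)·-2.0000) / (-5) = 2.2000
  x_2 = (8 - (-1)·2.2000) / (5) = 2.0400
Iteration 2:
  x_1 = (-5 - (-3)·2.0400) / (-5) = -0.2240
  x_2 = (8 - (-1)·-0.2240) / (5) = 1.5552
Iteration 3:
  x_1 = (-5 - (-3)·1.5552) / (-5) = 0.0669
  x_2 = (8 - (-1)·0.0669) / (5) = 1.6134

(0.0669, 1.6134)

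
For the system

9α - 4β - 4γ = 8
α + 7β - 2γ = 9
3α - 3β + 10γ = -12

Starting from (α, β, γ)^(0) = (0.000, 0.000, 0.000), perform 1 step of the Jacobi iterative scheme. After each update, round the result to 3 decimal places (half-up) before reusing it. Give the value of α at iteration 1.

0.889

Iteration 1:
  α = (8 - (-4)·0.000 - (-4)·0.000) / (9) = 0.889
  β = (9 - (1)·0.000 - (-2)·0.000) / (7) = 1.286
  γ = (-12 - (3)·0.000 - (-3)·0.000) / (10) = -1.200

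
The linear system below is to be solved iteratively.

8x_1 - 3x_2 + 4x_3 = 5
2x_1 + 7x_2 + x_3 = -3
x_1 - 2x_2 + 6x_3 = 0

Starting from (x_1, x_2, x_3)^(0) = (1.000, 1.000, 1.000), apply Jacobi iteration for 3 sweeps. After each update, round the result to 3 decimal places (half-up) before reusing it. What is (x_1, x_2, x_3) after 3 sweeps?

(0.586, -0.439, -0.235)

Iteration 1:
  x_1 = (5 - (-3)·1.000 - (4)·1.000) / (8) = 0.500
  x_2 = (-3 - (2)·1.000 - (1)·1.000) / (7) = -0.857
  x_3 = (0 - (1)·1.000 - (-2)·1.000) / (6) = 0.167
Iteration 2:
  x_1 = (5 - (-3)·-0.857 - (4)·0.167) / (8) = 0.220
  x_2 = (-3 - (2)·0.500 - (1)·0.167) / (7) = -0.595
  x_3 = (0 - (1)·0.500 - (-2)·-0.857) / (6) = -0.369
Iteration 3:
  x_1 = (5 - (-3)·-0.595 - (4)·-0.369) / (8) = 0.586
  x_2 = (-3 - (2)·0.220 - (1)·-0.369) / (7) = -0.439
  x_3 = (0 - (1)·0.220 - (-2)·-0.595) / (6) = -0.235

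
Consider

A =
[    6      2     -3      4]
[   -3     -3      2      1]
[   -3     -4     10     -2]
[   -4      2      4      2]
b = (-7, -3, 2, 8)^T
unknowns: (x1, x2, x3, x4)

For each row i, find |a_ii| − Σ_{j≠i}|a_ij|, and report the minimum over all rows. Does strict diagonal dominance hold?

-8

row 1: |6| − (2+3+4) = -3
row 2: |-3| − (3+2+1) = -3
row 3: |10| − (3+4+2) = 1
row 4: |2| − (4+2+4) = -8
minimum over rows = -8 → not strictly diagonally dominant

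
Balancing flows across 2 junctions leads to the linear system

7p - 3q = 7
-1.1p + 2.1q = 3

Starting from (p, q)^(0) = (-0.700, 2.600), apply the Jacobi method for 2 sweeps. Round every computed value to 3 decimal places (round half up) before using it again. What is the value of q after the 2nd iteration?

2.536

Iteration 1:
  p = (7 - (-3)·2.600) / (7) = 2.114
  q = (3 - (-1.1)·-0.700) / (2.1) = 1.062
Iteration 2:
  p = (7 - (-3)·1.062) / (7) = 1.455
  q = (3 - (-1.1)·2.114) / (2.1) = 2.536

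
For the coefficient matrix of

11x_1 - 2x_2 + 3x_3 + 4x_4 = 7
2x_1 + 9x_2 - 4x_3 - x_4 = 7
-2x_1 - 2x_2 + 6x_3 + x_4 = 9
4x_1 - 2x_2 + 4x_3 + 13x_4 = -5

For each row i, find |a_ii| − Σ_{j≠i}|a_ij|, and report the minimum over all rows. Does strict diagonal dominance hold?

1

row 1: |11| − (2+3+4) = 2
row 2: |9| − (2+4+1) = 2
row 3: |6| − (2+2+1) = 1
row 4: |13| − (4+2+4) = 3
minimum over rows = 1 → strictly diagonally dominant (convergence guaranteed)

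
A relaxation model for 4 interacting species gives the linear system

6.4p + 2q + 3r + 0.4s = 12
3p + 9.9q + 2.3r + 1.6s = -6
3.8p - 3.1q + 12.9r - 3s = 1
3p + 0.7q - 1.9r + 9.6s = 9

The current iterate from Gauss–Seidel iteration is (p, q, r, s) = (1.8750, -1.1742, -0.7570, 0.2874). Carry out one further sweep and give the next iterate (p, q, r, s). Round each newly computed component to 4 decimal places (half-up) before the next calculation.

One sweep:
  p = (12 - (2)·-1.1742 - (3)·-0.7570 - (0.4)·0.2874) / (6.4) = 2.5788
  q = (-6 - (3)·2.5788 - (2.3)·-0.7570 - (1.6)·0.2874) / (9.9) = -1.2581
  r = (1 - (3.8)·2.5788 - (-3.1)·-1.2581 - (-3)·0.2874) / (12.9) = -0.9176
  s = (9 - (3)·2.5788 - (0.7)·-1.2581 - (-1.9)·-0.9176) / (9.6) = 0.0418

(2.5788, -1.2581, -0.9176, 0.0418)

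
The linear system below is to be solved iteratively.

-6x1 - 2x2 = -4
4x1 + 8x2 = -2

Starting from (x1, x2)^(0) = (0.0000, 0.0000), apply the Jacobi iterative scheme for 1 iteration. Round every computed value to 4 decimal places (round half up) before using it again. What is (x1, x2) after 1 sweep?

(0.6667, -0.2500)

Iteration 1:
  x1 = (-4 - (-2)·0.0000) / (-6) = 0.6667
  x2 = (-2 - (4)·0.0000) / (8) = -0.2500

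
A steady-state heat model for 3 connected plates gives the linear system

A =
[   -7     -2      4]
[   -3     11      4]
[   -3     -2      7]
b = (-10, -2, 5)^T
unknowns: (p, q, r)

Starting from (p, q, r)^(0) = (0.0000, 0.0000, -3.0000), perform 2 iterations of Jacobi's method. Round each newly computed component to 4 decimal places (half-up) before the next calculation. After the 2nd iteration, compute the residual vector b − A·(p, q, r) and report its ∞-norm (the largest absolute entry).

Iteration 1:
  p = (-10 - (-2)·0.0000 - (4)·-3.0000) / (-7) = -0.2857
  q = (-2 - (-3)·0.0000 - (4)·-3.0000) / (11) = 0.9091
  r = (5 - (-3)·0.0000 - (-2)·0.0000) / (7) = 0.7143
Iteration 2:
  p = (-10 - (-2)·0.9091 - (4)·0.7143) / (-7) = 1.5770
  q = (-2 - (-3)·-0.2857 - (4)·0.7143) / (11) = -0.5195
  r = (5 - (-3)·-0.2857 - (-2)·0.9091) / (7) = 0.8516
Residual b − A·x = (-3.4064, 5.0391, 2.7308); ∞-norm = 5.0391

5.0391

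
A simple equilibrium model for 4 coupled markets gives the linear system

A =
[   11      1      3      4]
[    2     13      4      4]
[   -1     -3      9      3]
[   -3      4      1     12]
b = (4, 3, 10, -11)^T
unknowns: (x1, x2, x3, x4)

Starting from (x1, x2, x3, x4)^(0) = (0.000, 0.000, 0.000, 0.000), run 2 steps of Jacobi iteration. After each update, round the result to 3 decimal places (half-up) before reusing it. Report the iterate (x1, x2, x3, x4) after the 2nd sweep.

(0.373, 0.115, 1.534, -0.995)

Iteration 1:
  x1 = (4 - (1)·0.000 - (3)·0.000 - (4)·0.000) / (11) = 0.364
  x2 = (3 - (2)·0.000 - (4)·0.000 - (4)·0.000) / (13) = 0.231
  x3 = (10 - (-1)·0.000 - (-3)·0.000 - (3)·0.000) / (9) = 1.111
  x4 = (-11 - (-3)·0.000 - (4)·0.000 - (1)·0.000) / (12) = -0.917
Iteration 2:
  x1 = (4 - (1)·0.231 - (3)·1.111 - (4)·-0.917) / (11) = 0.373
  x2 = (3 - (2)·0.364 - (4)·1.111 - (4)·-0.917) / (13) = 0.115
  x3 = (10 - (-1)·0.364 - (-3)·0.231 - (3)·-0.917) / (9) = 1.534
  x4 = (-11 - (-3)·0.364 - (4)·0.231 - (1)·1.111) / (12) = -0.995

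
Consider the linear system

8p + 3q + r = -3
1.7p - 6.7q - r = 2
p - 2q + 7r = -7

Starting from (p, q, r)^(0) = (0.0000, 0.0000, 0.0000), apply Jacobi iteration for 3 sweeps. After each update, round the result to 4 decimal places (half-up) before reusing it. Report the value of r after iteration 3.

Iteration 1:
  p = (-3 - (3)·0.0000 - (1)·0.0000) / (8) = -0.3750
  q = (2 - (1.7)·0.0000 - (-1)·0.0000) / (-6.7) = -0.2985
  r = (-7 - (1)·0.0000 - (-2)·0.0000) / (7) = -1.0000
Iteration 2:
  p = (-3 - (3)·-0.2985 - (1)·-1.0000) / (8) = -0.1381
  q = (2 - (1.7)·-0.3750 - (-1)·-1.0000) / (-6.7) = -0.2444
  r = (-7 - (1)·-0.3750 - (-2)·-0.2985) / (7) = -1.0317
Iteration 3:
  p = (-3 - (3)·-0.2444 - (1)·-1.0317) / (8) = -0.1544
  q = (2 - (1.7)·-0.1381 - (-1)·-1.0317) / (-6.7) = -0.1796
  r = (-7 - (1)·-0.1381 - (-2)·-0.2444) / (7) = -1.0501

-1.0501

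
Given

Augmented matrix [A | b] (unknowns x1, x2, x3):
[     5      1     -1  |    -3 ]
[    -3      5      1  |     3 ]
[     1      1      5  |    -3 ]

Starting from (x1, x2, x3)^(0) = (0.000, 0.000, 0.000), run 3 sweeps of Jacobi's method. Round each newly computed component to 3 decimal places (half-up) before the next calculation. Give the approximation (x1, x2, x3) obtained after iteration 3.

(-0.792, 0.216, -0.504)

Iteration 1:
  x1 = (-3 - (1)·0.000 - (-1)·0.000) / (5) = -0.600
  x2 = (3 - (-3)·0.000 - (1)·0.000) / (5) = 0.600
  x3 = (-3 - (1)·0.000 - (1)·0.000) / (5) = -0.600
Iteration 2:
  x1 = (-3 - (1)·0.600 - (-1)·-0.600) / (5) = -0.840
  x2 = (3 - (-3)·-0.600 - (1)·-0.600) / (5) = 0.360
  x3 = (-3 - (1)·-0.600 - (1)·0.600) / (5) = -0.600
Iteration 3:
  x1 = (-3 - (1)·0.360 - (-1)·-0.600) / (5) = -0.792
  x2 = (3 - (-3)·-0.840 - (1)·-0.600) / (5) = 0.216
  x3 = (-3 - (1)·-0.840 - (1)·0.360) / (5) = -0.504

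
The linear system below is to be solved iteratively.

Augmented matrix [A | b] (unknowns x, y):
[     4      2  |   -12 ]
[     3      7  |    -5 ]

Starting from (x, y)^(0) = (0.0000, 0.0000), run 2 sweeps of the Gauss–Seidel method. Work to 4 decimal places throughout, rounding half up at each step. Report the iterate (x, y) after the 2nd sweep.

(-3.2857, 0.6939)

Iteration 1:
  x = (-12 - (2)·0.0000) / (4) = -3.0000
  y = (-5 - (3)·-3.0000) / (7) = 0.5714
Iteration 2:
  x = (-12 - (2)·0.5714) / (4) = -3.2857
  y = (-5 - (3)·-3.2857) / (7) = 0.6939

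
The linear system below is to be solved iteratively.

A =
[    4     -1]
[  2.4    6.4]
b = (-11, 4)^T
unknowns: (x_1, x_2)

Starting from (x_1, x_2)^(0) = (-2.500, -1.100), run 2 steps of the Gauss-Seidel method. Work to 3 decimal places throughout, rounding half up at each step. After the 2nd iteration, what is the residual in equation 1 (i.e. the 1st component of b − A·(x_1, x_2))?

Iteration 1:
  x_1 = (-11 - (-1)·-1.100) / (4) = -3.025
  x_2 = (4 - (2.4)·-3.025) / (6.4) = 1.759
Iteration 2:
  x_1 = (-11 - (-1)·1.759) / (4) = -2.310
  x_2 = (4 - (2.4)·-2.310) / (6.4) = 1.491
Residual b − A·x = (-0.269, 0.002)

-0.269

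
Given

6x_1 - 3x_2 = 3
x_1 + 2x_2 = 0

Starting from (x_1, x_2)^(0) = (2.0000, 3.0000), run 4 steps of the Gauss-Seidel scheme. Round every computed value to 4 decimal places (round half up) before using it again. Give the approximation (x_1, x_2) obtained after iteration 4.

(0.3750, -0.1875)

Iteration 1:
  x_1 = (3 - (-3)·3.0000) / (6) = 2.0000
  x_2 = (0 - (1)·2.0000) / (2) = -1.0000
Iteration 2:
  x_1 = (3 - (-3)·-1.0000) / (6) = 0.0000
  x_2 = (0 - (1)·0.0000) / (2) = 0.0000
Iteration 3:
  x_1 = (3 - (-3)·0.0000) / (6) = 0.5000
  x_2 = (0 - (1)·0.5000) / (2) = -0.2500
Iteration 4:
  x_1 = (3 - (-3)·-0.2500) / (6) = 0.3750
  x_2 = (0 - (1)·0.3750) / (2) = -0.1875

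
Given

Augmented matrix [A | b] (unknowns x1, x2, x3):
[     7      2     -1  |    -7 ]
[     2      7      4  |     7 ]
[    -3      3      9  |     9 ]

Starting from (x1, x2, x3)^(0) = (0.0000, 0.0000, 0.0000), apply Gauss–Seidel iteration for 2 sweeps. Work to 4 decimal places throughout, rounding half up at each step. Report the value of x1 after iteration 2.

-1.3333

Iteration 1:
  x1 = (-7 - (2)·0.0000 - (-1)·0.0000) / (7) = -1.0000
  x2 = (7 - (2)·-1.0000 - (4)·0.0000) / (7) = 1.2857
  x3 = (9 - (-3)·-1.0000 - (3)·1.2857) / (9) = 0.2381
Iteration 2:
  x1 = (-7 - (2)·1.2857 - (-1)·0.2381) / (7) = -1.3333
  x2 = (7 - (2)·-1.3333 - (4)·0.2381) / (7) = 1.2449
  x3 = (9 - (-3)·-1.3333 - (3)·1.2449) / (9) = 0.1406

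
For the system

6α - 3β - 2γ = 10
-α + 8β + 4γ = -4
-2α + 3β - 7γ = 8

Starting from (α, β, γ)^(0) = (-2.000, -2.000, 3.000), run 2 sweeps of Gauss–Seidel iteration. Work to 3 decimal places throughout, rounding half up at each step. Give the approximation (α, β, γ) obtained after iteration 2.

(-0.025, 0.690, -0.840)

Iteration 1:
  α = (10 - (-3)·-2.000 - (-2)·3.000) / (6) = 1.667
  β = (-4 - (-1)·1.667 - (4)·3.000) / (8) = -1.792
  γ = (8 - (-2)·1.667 - (3)·-1.792) / (-7) = -2.387
Iteration 2:
  α = (10 - (-3)·-1.792 - (-2)·-2.387) / (6) = -0.025
  β = (-4 - (-1)·-0.025 - (4)·-2.387) / (8) = 0.690
  γ = (8 - (-2)·-0.025 - (3)·0.690) / (-7) = -0.840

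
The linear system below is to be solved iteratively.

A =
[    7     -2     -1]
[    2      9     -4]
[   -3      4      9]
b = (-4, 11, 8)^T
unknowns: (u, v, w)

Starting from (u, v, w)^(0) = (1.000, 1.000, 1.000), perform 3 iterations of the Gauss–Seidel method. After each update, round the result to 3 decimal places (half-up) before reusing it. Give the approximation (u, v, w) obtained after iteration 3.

(-0.164, 1.391, 0.216)

Iteration 1:
  u = (-4 - (-2)·1.000 - (-1)·1.000) / (7) = -0.143
  v = (11 - (2)·-0.143 - (-4)·1.000) / (9) = 1.698
  w = (8 - (-3)·-0.143 - (4)·1.698) / (9) = 0.087
Iteration 2:
  u = (-4 - (-2)·1.698 - (-1)·0.087) / (7) = -0.074
  v = (11 - (2)·-0.074 - (-4)·0.087) / (9) = 1.277
  w = (8 - (-3)·-0.074 - (4)·1.277) / (9) = 0.297
Iteration 3:
  u = (-4 - (-2)·1.277 - (-1)·0.297) / (7) = -0.164
  v = (11 - (2)·-0.164 - (-4)·0.297) / (9) = 1.391
  w = (8 - (-3)·-0.164 - (4)·1.391) / (9) = 0.216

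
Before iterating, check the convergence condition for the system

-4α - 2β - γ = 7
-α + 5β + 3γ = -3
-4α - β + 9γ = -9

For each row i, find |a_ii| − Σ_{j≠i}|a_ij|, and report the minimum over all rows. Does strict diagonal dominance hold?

row 1: |-4| − (2+1) = 1
row 2: |5| − (1+3) = 1
row 3: |9| − (4+1) = 4
minimum over rows = 1 → strictly diagonally dominant (convergence guaranteed)

1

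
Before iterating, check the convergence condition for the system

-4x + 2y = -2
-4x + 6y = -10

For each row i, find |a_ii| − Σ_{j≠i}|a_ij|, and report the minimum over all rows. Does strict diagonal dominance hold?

2

row 1: |-4| − (2) = 2
row 2: |6| − (4) = 2
minimum over rows = 2 → strictly diagonally dominant (convergence guaranteed)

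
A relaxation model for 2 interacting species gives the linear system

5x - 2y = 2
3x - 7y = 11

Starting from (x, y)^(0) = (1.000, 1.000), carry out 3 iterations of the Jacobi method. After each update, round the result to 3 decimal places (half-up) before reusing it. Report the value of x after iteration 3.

Iteration 1:
  x = (2 - (-2)·1.000) / (5) = 0.800
  y = (11 - (3)·1.000) / (-7) = -1.143
Iteration 2:
  x = (2 - (-2)·-1.143) / (5) = -0.057
  y = (11 - (3)·0.800) / (-7) = -1.229
Iteration 3:
  x = (2 - (-2)·-1.229) / (5) = -0.092
  y = (11 - (3)·-0.057) / (-7) = -1.596

-0.092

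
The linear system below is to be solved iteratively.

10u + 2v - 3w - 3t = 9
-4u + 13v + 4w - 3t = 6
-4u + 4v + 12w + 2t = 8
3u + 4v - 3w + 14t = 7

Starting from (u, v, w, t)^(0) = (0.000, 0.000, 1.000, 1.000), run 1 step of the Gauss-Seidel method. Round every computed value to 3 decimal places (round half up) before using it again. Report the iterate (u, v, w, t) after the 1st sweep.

Iteration 1:
  u = (9 - (2)·0.000 - (-3)·1.000 - (-3)·1.000) / (10) = 1.500
  v = (6 - (-4)·1.500 - (4)·1.000 - (-3)·1.000) / (13) = 0.846
  w = (8 - (-4)·1.500 - (4)·0.846 - (2)·1.000) / (12) = 0.718
  t = (7 - (3)·1.500 - (4)·0.846 - (-3)·0.718) / (14) = 0.091

(1.500, 0.846, 0.718, 0.091)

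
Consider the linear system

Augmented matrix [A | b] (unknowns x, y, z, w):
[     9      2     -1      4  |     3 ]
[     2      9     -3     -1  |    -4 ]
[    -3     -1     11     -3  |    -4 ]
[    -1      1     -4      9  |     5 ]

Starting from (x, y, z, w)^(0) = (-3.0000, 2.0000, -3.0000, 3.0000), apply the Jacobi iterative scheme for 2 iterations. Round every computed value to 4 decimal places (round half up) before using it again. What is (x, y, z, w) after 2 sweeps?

(1.0045, -0.2581, -1.2525, 0.3266)

Iteration 1:
  x = (3 - (2)·2.0000 - (-1)·-3.0000 - (4)·3.0000) / (9) = -1.7778
  y = (-4 - (2)·-3.0000 - (-3)·-3.0000 - (-1)·3.0000) / (9) = -0.4444
  z = (-4 - (-3)·-3.0000 - (-1)·2.0000 - (-3)·3.0000) / (11) = -0.1818
  w = (5 - (-1)·-3.0000 - (1)·2.0000 - (-4)·-3.0000) / (9) = -1.3333
Iteration 2:
  x = (3 - (2)·-0.4444 - (-1)·-0.1818 - (4)·-1.3333) / (9) = 1.0045
  y = (-4 - (2)·-1.7778 - (-3)·-0.1818 - (-1)·-1.3333) / (9) = -0.2581
  z = (-4 - (-3)·-1.7778 - (-1)·-0.4444 - (-3)·-1.3333) / (11) = -1.2525
  w = (5 - (-1)·-1.7778 - (1)·-0.4444 - (-4)·-0.1818) / (9) = 0.3266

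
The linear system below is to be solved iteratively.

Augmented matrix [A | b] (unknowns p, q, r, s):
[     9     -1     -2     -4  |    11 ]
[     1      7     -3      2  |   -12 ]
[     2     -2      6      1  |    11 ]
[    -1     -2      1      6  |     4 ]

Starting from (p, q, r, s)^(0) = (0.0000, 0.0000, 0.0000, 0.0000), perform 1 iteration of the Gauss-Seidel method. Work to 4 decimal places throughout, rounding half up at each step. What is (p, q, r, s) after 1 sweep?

(1.2222, -1.8889, 0.7963, 0.1080)

Iteration 1:
  p = (11 - (-1)·0.0000 - (-2)·0.0000 - (-4)·0.0000) / (9) = 1.2222
  q = (-12 - (1)·1.2222 - (-3)·0.0000 - (2)·0.0000) / (7) = -1.8889
  r = (11 - (2)·1.2222 - (-2)·-1.8889 - (1)·0.0000) / (6) = 0.7963
  s = (4 - (-1)·1.2222 - (-2)·-1.8889 - (1)·0.7963) / (6) = 0.1080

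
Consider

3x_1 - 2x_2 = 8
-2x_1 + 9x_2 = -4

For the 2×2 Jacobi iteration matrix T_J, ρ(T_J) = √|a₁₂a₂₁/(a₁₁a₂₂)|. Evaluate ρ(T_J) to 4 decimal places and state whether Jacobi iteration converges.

0.3849

a₁₂a₂₁/(a₁₁a₂₂) = (-2)·(-2) / ((3)·(9)) = 0.148148
ρ = √|0.148148| = √0.148148 = 0.3849
ρ < 1, so Jacobi converges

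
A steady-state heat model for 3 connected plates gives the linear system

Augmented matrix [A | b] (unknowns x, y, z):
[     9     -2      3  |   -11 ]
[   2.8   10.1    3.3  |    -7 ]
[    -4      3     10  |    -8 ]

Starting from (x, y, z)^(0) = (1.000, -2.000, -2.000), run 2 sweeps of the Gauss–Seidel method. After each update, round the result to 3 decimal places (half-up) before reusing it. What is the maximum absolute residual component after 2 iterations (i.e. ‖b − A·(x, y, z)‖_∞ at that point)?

1.197

Iteration 1:
  x = (-11 - (-2)·-2.000 - (3)·-2.000) / (9) = -1.000
  y = (-7 - (2.8)·-1.000 - (3.3)·-2.000) / (10.1) = 0.238
  z = (-8 - (-4)·-1.000 - (3)·0.238) / (10) = -1.271
Iteration 2:
  x = (-11 - (-2)·0.238 - (3)·-1.271) / (9) = -0.746
  y = (-7 - (2.8)·-0.746 - (3.3)·-1.271) / (10.1) = -0.071
  z = (-8 - (-4)·-0.746 - (3)·-0.071) / (10) = -1.077
Residual b − A·x = (-1.197, -0.640, -0.001); ∞-norm = 1.197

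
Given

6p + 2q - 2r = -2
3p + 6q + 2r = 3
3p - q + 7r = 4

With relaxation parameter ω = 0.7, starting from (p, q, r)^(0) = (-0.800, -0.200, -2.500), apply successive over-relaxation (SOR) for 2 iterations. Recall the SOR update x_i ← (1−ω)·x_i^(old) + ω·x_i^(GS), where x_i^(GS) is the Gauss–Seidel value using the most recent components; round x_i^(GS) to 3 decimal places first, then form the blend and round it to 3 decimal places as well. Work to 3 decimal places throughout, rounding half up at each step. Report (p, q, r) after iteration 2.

Iteration 1:
  p: GS value = (-2 - (2)·-0.200 - (-2)·-2.500) / (6) = -1.100;  p ← (1−ω)·-0.800 + ω·-1.100 = -1.010
  q: GS value = (3 - (3)·-1.010 - (2)·-2.500) / (6) = 1.838;  q ← (1−ω)·-0.200 + ω·1.838 = 1.227
  r: GS value = (4 - (3)·-1.010 - (-1)·1.227) / (7) = 1.180;  r ← (1−ω)·-2.500 + ω·1.180 = 0.076
Iteration 2:
  p: GS value = (-2 - (2)·1.227 - (-2)·0.076) / (6) = -0.717;  p ← (1−ω)·-1.010 + ω·-0.717 = -0.805
  q: GS value = (3 - (3)·-0.805 - (2)·0.076) / (6) = 0.877;  q ← (1−ω)·1.227 + ω·0.877 = 0.982
  r: GS value = (4 - (3)·-0.805 - (-1)·0.982) / (7) = 1.057;  r ← (1−ω)·0.076 + ω·1.057 = 0.763

(-0.805, 0.982, 0.763)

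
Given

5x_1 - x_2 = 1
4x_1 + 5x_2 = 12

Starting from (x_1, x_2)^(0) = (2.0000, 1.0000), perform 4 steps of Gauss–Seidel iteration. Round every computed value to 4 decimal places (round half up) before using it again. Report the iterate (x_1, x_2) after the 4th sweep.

Iteration 1:
  x_1 = (1 - (-1)·1.0000) / (5) = 0.4000
  x_2 = (12 - (4)·0.4000) / (5) = 2.0800
Iteration 2:
  x_1 = (1 - (-1)·2.0800) / (5) = 0.6160
  x_2 = (12 - (4)·0.6160) / (5) = 1.9072
Iteration 3:
  x_1 = (1 - (-1)·1.9072) / (5) = 0.5814
  x_2 = (12 - (4)·0.5814) / (5) = 1.9349
Iteration 4:
  x_1 = (1 - (-1)·1.9349) / (5) = 0.5870
  x_2 = (12 - (4)·0.5870) / (5) = 1.9304

(0.5870, 1.9304)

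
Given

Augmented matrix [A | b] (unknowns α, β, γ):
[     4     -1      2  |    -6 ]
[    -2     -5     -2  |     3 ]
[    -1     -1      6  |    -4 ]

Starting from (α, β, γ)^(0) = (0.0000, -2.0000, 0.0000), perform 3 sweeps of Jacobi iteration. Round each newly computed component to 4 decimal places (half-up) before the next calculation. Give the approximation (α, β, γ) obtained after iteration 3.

(-0.8000, 0.3000, -0.7583)

Iteration 1:
  α = (-6 - (-1)·-2.0000 - (2)·0.0000) / (4) = -2.0000
  β = (3 - (-2)·0.0000 - (-2)·0.0000) / (-5) = -0.6000
  γ = (-4 - (-1)·0.0000 - (-1)·-2.0000) / (6) = -1.0000
Iteration 2:
  α = (-6 - (-1)·-0.6000 - (2)·-1.0000) / (4) = -1.1500
  β = (3 - (-2)·-2.0000 - (-2)·-1.0000) / (-5) = 0.6000
  γ = (-4 - (-1)·-2.0000 - (-1)·-0.6000) / (6) = -1.1000
Iteration 3:
  α = (-6 - (-1)·0.6000 - (2)·-1.1000) / (4) = -0.8000
  β = (3 - (-2)·-1.1500 - (-2)·-1.1000) / (-5) = 0.3000
  γ = (-4 - (-1)·-1.1500 - (-1)·0.6000) / (6) = -0.7583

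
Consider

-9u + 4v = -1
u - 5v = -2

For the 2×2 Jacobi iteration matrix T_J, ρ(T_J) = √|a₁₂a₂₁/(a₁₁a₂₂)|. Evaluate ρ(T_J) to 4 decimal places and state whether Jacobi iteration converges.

0.2981

a₁₂a₂₁/(a₁₁a₂₂) = (4)·(1) / ((-9)·(-5)) = 0.088889
ρ = √|0.088889| = √0.088889 = 0.2981
ρ < 1, so Jacobi converges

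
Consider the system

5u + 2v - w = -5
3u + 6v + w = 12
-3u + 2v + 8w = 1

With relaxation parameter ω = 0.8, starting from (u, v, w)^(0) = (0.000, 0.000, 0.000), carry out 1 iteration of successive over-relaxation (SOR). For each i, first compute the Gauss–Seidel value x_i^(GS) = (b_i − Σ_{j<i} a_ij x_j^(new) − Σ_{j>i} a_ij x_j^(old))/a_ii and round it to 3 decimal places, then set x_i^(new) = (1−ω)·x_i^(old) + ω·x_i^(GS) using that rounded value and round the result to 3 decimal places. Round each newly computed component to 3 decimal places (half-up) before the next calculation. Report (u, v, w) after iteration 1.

(-0.800, 1.920, -0.524)

Iteration 1:
  u: GS value = (-5 - (2)·0.000 - (-1)·0.000) / (5) = -1.000;  u ← (1−ω)·0.000 + ω·-1.000 = -0.800
  v: GS value = (12 - (3)·-0.800 - (1)·0.000) / (6) = 2.400;  v ← (1−ω)·0.000 + ω·2.400 = 1.920
  w: GS value = (1 - (-3)·-0.800 - (2)·1.920) / (8) = -0.655;  w ← (1−ω)·0.000 + ω·-0.655 = -0.524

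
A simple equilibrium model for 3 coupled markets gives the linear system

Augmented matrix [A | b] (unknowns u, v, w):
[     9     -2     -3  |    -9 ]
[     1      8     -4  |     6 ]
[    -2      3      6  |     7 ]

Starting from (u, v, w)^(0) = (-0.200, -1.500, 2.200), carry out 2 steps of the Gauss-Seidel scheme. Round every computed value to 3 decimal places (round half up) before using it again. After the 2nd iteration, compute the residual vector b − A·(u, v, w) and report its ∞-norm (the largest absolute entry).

Iteration 1:
  u = (-9 - (-2)·-1.500 - (-3)·2.200) / (9) = -0.600
  v = (6 - (1)·-0.600 - (-4)·2.200) / (8) = 1.925
  w = (7 - (-2)·-0.600 - (3)·1.925) / (6) = 0.004
Iteration 2:
  u = (-9 - (-2)·1.925 - (-3)·0.004) / (9) = -0.571
  v = (6 - (1)·-0.571 - (-4)·0.004) / (8) = 0.823
  w = (7 - (-2)·-0.571 - (3)·0.823) / (6) = 0.565
Residual b − A·x = (-0.520, 2.247, -0.001); ∞-norm = 2.247

2.247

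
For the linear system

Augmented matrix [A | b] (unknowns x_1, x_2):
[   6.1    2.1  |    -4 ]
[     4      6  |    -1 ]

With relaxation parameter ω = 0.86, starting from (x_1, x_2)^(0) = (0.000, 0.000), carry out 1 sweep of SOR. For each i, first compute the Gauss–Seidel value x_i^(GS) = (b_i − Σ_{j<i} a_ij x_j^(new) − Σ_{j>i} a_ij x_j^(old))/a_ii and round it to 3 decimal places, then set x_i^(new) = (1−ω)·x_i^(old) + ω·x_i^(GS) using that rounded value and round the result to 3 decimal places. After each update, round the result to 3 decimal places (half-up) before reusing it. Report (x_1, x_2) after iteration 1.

Iteration 1:
  x_1: GS value = (-4 - (2.1)·0.000) / (6.1) = -0.656;  x_1 ← (1−ω)·0.000 + ω·-0.656 = -0.564
  x_2: GS value = (-1 - (4)·-0.564) / (6) = 0.209;  x_2 ← (1−ω)·0.000 + ω·0.209 = 0.180

(-0.564, 0.180)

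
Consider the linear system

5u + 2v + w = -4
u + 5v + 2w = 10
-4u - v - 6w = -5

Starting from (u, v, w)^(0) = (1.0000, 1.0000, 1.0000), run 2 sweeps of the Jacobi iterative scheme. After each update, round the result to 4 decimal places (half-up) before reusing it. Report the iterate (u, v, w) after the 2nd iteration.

Iteration 1:
  u = (-4 - (2)·1.0000 - (1)·1.0000) / (5) = -1.4000
  v = (10 - (1)·1.0000 - (2)·1.0000) / (5) = 1.4000
  w = (-5 - (-4)·1.0000 - (-1)·1.0000) / (-6) = 0.0000
Iteration 2:
  u = (-4 - (2)·1.4000 - (1)·0.0000) / (5) = -1.3600
  v = (10 - (1)·-1.4000 - (2)·0.0000) / (5) = 2.2800
  w = (-5 - (-4)·-1.4000 - (-1)·1.4000) / (-6) = 1.5333

(-1.3600, 2.2800, 1.5333)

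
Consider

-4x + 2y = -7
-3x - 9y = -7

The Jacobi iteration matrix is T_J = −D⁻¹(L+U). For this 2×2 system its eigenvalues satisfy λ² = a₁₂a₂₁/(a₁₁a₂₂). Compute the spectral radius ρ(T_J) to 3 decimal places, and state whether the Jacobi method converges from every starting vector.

a₁₂a₂₁/(a₁₁a₂₂) = (2)·(-3) / ((-4)·(-9)) = -0.166667
ρ = √|-0.166667| = √0.166667 = 0.408
ρ < 1, so Jacobi converges

0.408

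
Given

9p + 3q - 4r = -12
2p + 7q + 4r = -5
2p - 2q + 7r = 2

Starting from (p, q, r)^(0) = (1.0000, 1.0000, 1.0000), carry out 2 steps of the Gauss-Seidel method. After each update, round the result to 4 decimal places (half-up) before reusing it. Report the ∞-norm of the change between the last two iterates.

0.3643

Iteration 1:
  p = (-12 - (3)·1.0000 - (-4)·1.0000) / (9) = -1.2222
  q = (-5 - (2)·-1.2222 - (4)·1.0000) / (7) = -0.9365
  r = (2 - (2)·-1.2222 - (-2)·-0.9365) / (7) = 0.3673
Iteration 2:
  p = (-12 - (3)·-0.9365 - (-4)·0.3673) / (9) = -0.8579
  q = (-5 - (2)·-0.8579 - (4)·0.3673) / (7) = -0.6791
  r = (2 - (2)·-0.8579 - (-2)·-0.6791) / (7) = 0.3368
Change: (0.3643, 0.2574, -0.0305) → max |·| = 0.3643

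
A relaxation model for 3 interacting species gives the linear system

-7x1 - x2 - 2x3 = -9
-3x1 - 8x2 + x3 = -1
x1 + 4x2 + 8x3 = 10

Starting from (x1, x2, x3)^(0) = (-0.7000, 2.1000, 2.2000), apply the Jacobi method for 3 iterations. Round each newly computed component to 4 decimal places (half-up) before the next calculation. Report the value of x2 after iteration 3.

-0.1816

Iteration 1:
  x1 = (-9 - (-1)·2.1000 - (-2)·2.2000) / (-7) = 0.3571
  x2 = (-1 - (-3)·-0.7000 - (1)·2.2000) / (-8) = 0.6625
  x3 = (10 - (1)·-0.7000 - (4)·2.1000) / (8) = 0.2875
Iteration 2:
  x1 = (-9 - (-1)·0.6625 - (-2)·0.2875) / (-7) = 1.1089
  x2 = (-1 - (-3)·0.3571 - (1)·0.2875) / (-8) = 0.0270
  x3 = (10 - (1)·0.3571 - (4)·0.6625) / (8) = 0.8741
Iteration 3:
  x1 = (-9 - (-1)·0.0270 - (-2)·0.8741) / (-7) = 1.0321
  x2 = (-1 - (-3)·1.1089 - (1)·0.8741) / (-8) = -0.1816
  x3 = (10 - (1)·1.1089 - (4)·0.0270) / (8) = 1.0979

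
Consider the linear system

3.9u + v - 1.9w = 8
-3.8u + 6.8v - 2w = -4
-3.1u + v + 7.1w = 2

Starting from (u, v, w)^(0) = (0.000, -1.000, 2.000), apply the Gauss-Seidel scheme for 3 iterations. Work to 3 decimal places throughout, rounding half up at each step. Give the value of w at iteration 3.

1.146

Iteration 1:
  u = (8 - (1)·-1.000 - (-1.9)·2.000) / (3.9) = 3.282
  v = (-4 - (-3.8)·3.282 - (-2)·2.000) / (6.8) = 1.834
  w = (2 - (-3.1)·3.282 - (1)·1.834) / (7.1) = 1.456
Iteration 2:
  u = (8 - (1)·1.834 - (-1.9)·1.456) / (3.9) = 2.290
  v = (-4 - (-3.8)·2.290 - (-2)·1.456) / (6.8) = 1.120
  w = (2 - (-3.1)·2.290 - (1)·1.120) / (7.1) = 1.124
Iteration 3:
  u = (8 - (1)·1.120 - (-1.9)·1.124) / (3.9) = 2.312
  v = (-4 - (-3.8)·2.312 - (-2)·1.124) / (6.8) = 1.034
  w = (2 - (-3.1)·2.312 - (1)·1.034) / (7.1) = 1.146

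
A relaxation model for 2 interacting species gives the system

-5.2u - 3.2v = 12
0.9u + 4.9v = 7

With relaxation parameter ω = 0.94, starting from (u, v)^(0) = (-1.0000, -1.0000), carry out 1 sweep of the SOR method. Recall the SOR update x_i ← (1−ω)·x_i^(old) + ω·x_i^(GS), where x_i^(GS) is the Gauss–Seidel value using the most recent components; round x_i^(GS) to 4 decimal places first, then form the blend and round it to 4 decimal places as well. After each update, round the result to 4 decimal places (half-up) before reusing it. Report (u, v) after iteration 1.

Iteration 1:
  u: GS value = (12 - (-3.2)·-1.0000) / (-5.2) = -1.6923;  u ← (1−ω)·-1.0000 + ω·-1.6923 = -1.6508
  v: GS value = (7 - (0.9)·-1.6508) / (4.9) = 1.7318;  v ← (1−ω)·-1.0000 + ω·1.7318 = 1.5679

(-1.6508, 1.5679)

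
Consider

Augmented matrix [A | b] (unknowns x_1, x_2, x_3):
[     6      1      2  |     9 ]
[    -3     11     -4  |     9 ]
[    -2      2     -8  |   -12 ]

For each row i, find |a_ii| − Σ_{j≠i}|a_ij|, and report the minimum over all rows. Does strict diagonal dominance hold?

3

row 1: |6| − (1+2) = 3
row 2: |11| − (3+4) = 4
row 3: |-8| − (2+2) = 4
minimum over rows = 3 → strictly diagonally dominant (convergence guaranteed)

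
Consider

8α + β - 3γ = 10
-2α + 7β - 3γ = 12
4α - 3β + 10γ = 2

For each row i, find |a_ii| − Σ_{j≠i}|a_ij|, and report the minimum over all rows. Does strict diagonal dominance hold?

2

row 1: |8| − (1+3) = 4
row 2: |7| − (2+3) = 2
row 3: |10| − (4+3) = 3
minimum over rows = 2 → strictly diagonally dominant (convergence guaranteed)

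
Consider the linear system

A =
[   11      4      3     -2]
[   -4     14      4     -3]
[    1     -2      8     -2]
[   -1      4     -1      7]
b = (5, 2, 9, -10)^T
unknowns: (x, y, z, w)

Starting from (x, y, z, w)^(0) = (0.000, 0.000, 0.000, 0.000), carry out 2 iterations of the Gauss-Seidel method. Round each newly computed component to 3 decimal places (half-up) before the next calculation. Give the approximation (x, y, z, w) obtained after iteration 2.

Iteration 1:
  x = (5 - (4)·0.000 - (3)·0.000 - (-2)·0.000) / (11) = 0.455
  y = (2 - (-4)·0.455 - (4)·0.000 - (-3)·0.000) / (14) = 0.273
  z = (9 - (1)·0.455 - (-2)·0.273 - (-2)·0.000) / (8) = 1.136
  w = (-10 - (-1)·0.455 - (4)·0.273 - (-1)·1.136) / (7) = -1.357
Iteration 2:
  x = (5 - (4)·0.273 - (3)·1.136 - (-2)·-1.357) / (11) = -0.201
  y = (2 - (-4)·-0.201 - (4)·1.136 - (-3)·-1.357) / (14) = -0.530
  z = (9 - (1)·-0.201 - (-2)·-0.530 - (-2)·-1.357) / (8) = 0.678
  w = (-10 - (-1)·-0.201 - (4)·-0.530 - (-1)·0.678) / (7) = -1.058

(-0.201, -0.530, 0.678, -1.058)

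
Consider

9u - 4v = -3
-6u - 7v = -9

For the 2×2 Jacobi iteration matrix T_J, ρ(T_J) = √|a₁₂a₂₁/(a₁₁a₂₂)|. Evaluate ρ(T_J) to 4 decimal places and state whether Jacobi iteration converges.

0.6172

a₁₂a₂₁/(a₁₁a₂₂) = (-4)·(-6) / ((9)·(-7)) = -0.380952
ρ = √|-0.380952| = √0.380952 = 0.6172
ρ < 1, so Jacobi converges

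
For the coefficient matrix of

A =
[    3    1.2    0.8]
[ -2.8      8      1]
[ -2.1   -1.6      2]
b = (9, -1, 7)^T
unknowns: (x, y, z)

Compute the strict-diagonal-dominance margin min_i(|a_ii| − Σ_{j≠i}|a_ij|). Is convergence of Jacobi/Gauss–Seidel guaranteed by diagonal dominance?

row 1: |3| − (1.2+0.8) = 1
row 2: |8| − (2.8+1) = 4.2
row 3: |2| − (2.1+1.6) = -1.7
minimum over rows = -1.7 → not strictly diagonally dominant

-1.7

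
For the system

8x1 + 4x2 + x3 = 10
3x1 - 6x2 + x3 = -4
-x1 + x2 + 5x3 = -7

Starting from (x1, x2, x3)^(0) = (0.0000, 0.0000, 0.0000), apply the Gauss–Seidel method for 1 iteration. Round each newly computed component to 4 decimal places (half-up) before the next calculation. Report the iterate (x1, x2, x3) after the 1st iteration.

(1.2500, 1.2917, -1.4083)

Iteration 1:
  x1 = (10 - (4)·0.0000 - (1)·0.0000) / (8) = 1.2500
  x2 = (-4 - (3)·1.2500 - (1)·0.0000) / (-6) = 1.2917
  x3 = (-7 - (-1)·1.2500 - (1)·1.2917) / (5) = -1.4083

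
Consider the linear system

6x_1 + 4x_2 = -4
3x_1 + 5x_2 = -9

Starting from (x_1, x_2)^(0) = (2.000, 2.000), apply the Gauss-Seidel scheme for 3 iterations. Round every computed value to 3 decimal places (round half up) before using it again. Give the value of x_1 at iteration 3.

Iteration 1:
  x_1 = (-4 - (4)·2.000) / (6) = -2.000
  x_2 = (-9 - (3)·-2.000) / (5) = -0.600
Iteration 2:
  x_1 = (-4 - (4)·-0.600) / (6) = -0.267
  x_2 = (-9 - (3)·-0.267) / (5) = -1.640
Iteration 3:
  x_1 = (-4 - (4)·-1.640) / (6) = 0.427
  x_2 = (-9 - (3)·0.427) / (5) = -2.056

0.427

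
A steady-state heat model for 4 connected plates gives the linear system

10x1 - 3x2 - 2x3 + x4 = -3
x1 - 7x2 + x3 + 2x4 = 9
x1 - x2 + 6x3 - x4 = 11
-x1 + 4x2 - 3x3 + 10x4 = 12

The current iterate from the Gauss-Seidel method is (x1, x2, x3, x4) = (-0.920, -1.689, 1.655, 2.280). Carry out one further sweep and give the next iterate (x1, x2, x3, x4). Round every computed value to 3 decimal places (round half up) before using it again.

One sweep:
  x1 = (-3 - (-3)·-1.689 - (-2)·1.655 - (1)·2.280) / (10) = -0.704
  x2 = (9 - (1)·-0.704 - (1)·1.655 - (2)·2.280) / (-7) = -0.498
  x3 = (11 - (1)·-0.704 - (-1)·-0.498 - (-1)·2.280) / (6) = 2.248
  x4 = (12 - (-1)·-0.704 - (4)·-0.498 - (-3)·2.248) / (10) = 2.003

(-0.704, -0.498, 2.248, 2.003)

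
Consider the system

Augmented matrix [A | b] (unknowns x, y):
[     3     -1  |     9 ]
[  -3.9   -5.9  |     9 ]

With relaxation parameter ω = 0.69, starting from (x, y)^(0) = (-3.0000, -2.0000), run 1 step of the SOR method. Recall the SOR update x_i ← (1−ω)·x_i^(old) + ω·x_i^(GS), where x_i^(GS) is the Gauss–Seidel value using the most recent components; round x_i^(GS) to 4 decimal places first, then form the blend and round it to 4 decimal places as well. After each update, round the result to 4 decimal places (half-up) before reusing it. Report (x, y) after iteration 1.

Iteration 1:
  x: GS value = (9 - (-1)·-2.0000) / (3) = 2.3333;  x ← (1−ω)·-3.0000 + ω·2.3333 = 0.6800
  y: GS value = (9 - (-3.9)·0.6800) / (-5.9) = -1.9749;  y ← (1−ω)·-2.0000 + ω·-1.9749 = -1.9827

(0.6800, -1.9827)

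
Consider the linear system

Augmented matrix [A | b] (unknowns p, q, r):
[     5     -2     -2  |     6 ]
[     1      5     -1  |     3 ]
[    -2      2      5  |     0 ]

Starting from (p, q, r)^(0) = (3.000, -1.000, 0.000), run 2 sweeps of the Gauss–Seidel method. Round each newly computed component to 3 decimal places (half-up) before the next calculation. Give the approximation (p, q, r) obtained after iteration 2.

Iteration 1:
  p = (6 - (-2)·-1.000 - (-2)·0.000) / (5) = 0.800
  q = (3 - (1)·0.800 - (-1)·0.000) / (5) = 0.440
  r = (0 - (-2)·0.800 - (2)·0.440) / (5) = 0.144
Iteration 2:
  p = (6 - (-2)·0.440 - (-2)·0.144) / (5) = 1.434
  q = (3 - (1)·1.434 - (-1)·0.144) / (5) = 0.342
  r = (0 - (-2)·1.434 - (2)·0.342) / (5) = 0.437

(1.434, 0.342, 0.437)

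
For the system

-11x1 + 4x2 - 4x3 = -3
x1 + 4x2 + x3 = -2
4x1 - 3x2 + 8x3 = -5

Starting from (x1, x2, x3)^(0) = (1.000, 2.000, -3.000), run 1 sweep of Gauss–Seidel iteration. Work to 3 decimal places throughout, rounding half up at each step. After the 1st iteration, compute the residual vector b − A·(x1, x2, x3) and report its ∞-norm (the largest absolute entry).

Iteration 1:
  x1 = (-3 - (4)·2.000 - (-4)·-3.000) / (-11) = 2.091
  x2 = (-2 - (1)·2.091 - (1)·-3.000) / (4) = -0.273
  x3 = (-5 - (4)·2.091 - (-3)·-0.273) / (8) = -1.773
Residual b − A·x = (14.001, -1.226, 0.001); ∞-norm = 14.001

14.001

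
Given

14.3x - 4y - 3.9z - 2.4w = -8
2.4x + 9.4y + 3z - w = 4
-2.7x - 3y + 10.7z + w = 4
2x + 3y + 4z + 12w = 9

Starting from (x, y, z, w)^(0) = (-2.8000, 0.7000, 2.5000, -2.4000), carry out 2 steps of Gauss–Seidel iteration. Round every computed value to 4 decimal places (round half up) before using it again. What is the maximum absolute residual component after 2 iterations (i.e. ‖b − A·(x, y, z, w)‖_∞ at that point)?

3.6595

Iteration 1:
  x = (-8 - (-4)·0.7000 - (-3.9)·2.5000 - (-2.4)·-2.4000) / (14.3) = -0.0846
  y = (4 - (2.4)·-0.0846 - (3)·2.5000 - (-1)·-2.4000) / (9.4) = -0.6061
  z = (4 - (-2.7)·-0.0846 - (-3)·-0.6061 - (1)·-2.4000) / (10.7) = 0.4068
  w = (9 - (2)·-0.0846 - (3)·-0.6061 - (4)·0.4068) / (12) = 0.7800
Iteration 2:
  x = (-8 - (-4)·-0.6061 - (-3.9)·0.4068 - (-2.4)·0.7800) / (14.3) = -0.4871
  y = (4 - (2.4)·-0.4871 - (3)·0.4068 - (-1)·0.7800) / (9.4) = 0.5030
  z = (4 - (-2.7)·-0.4871 - (-3)·0.5030 - (1)·0.7800) / (10.7) = 0.3190
  w = (9 - (2)·-0.4871 - (3)·0.5030 - (4)·0.3190) / (12) = 0.5991
Residual b − A·x = (3.6595, 0.0829, 0.1814, 0.0000); ∞-norm = 3.6595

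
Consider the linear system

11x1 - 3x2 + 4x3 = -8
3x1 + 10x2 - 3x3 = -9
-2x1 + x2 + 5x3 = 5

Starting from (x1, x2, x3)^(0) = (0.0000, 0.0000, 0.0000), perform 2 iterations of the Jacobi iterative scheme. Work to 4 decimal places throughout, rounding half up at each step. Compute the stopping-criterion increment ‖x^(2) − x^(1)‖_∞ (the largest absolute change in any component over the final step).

0.6091

Iteration 1:
  x1 = (-8 - (-3)·0.0000 - (4)·0.0000) / (11) = -0.7273
  x2 = (-9 - (3)·0.0000 - (-3)·0.0000) / (10) = -0.9000
  x3 = (5 - (-2)·0.0000 - (1)·0.0000) / (5) = 1.0000
Iteration 2:
  x1 = (-8 - (-3)·-0.9000 - (4)·1.0000) / (11) = -1.3364
  x2 = (-9 - (3)·-0.7273 - (-3)·1.0000) / (10) = -0.3818
  x3 = (5 - (-2)·-0.7273 - (1)·-0.9000) / (5) = 0.8891
Change: (-0.6091, 0.5182, -0.1109) → max |·| = 0.6091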